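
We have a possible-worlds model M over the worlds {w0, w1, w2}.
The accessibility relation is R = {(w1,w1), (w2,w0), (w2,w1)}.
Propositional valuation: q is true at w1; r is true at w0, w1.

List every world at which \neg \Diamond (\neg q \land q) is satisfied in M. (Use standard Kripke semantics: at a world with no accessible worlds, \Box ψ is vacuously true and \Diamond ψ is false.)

w0, w1, w2

Let φ = \neg \Diamond (\neg q \land q). Evaluate φ at each world:
  w0 (successors ∅): φ is true.
  w1 (successors {w1}): φ is true.
  w2 (successors {w0, w1}): φ is true.
For instance, at w1:
  At w1: \Diamond (\neg q \land q) is false, so \neg \Diamond (\neg q \land q) is true.
    At w1: \Diamond (\neg q \land q) requires \neg q \land q at some successor in {w1}.
      At w1: \neg q \land q is false.
    So \Diamond (\neg q \land q) is false at w1.
Satisfying worlds: {w0, w1, w2}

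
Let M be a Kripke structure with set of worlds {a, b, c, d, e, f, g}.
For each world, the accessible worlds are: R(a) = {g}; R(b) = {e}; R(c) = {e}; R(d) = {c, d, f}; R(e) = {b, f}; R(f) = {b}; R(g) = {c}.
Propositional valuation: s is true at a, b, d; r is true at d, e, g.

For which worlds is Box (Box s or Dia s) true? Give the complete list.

b, c

Let φ = Box (Box s or Dia s). Evaluate φ at each world:
  a (successors {g}): φ is false.
  b (successors {e}): φ is true.
  c (successors {e}): φ is true.
  d (successors {c, d, f}): φ is false.
  e (successors {b, f}): φ is false.
  f (successors {b}): φ is false.
  g (successors {c}): φ is false.
For instance, at a:
  At a: Box (Box s or Dia s) requires Box s or Dia s at every successor {g}.
    Box s or Dia s fails at g, so Box (Box s or Dia s) is false at a.
      At g: Box s is false, Dia s is false, so Box s or Dia s is false.
Satisfying worlds: {b, c}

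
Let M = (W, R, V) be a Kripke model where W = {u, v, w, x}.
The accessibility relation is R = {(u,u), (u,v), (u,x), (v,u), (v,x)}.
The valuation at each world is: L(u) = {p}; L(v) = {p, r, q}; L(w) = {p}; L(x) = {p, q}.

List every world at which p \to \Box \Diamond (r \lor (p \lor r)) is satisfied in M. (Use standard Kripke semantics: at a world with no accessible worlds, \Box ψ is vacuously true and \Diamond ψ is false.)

w, x

Recall that \Box ψ holds at a world iff ψ holds at every accessible world, and \Diamond ψ holds iff ψ holds at some accessible world.
Let φ = p \to \Box \Diamond (r \lor (p \lor r)). Evaluate φ at each world:
  u (successors {u, v, x}): φ is false.
  v (successors {u, x}): φ is false.
  w (successors ∅): φ is true.
  x (successors ∅): φ is true.
For instance, at u:
  At u: p is true, \Box \Diamond (r \lor (p \lor r)) is false, so p \to \Box \Diamond (r \lor (p \lor r)) is false.
    At u: \Box \Diamond (r \lor (p \lor r)) requires \Diamond (r \lor (p \lor r)) at every successor {u, v, x}.
      \Diamond (r \lor (p \lor r)) fails at x, so \Box \Diamond (r \lor (p \lor r)) is false at u.
Satisfying worlds: {w, x}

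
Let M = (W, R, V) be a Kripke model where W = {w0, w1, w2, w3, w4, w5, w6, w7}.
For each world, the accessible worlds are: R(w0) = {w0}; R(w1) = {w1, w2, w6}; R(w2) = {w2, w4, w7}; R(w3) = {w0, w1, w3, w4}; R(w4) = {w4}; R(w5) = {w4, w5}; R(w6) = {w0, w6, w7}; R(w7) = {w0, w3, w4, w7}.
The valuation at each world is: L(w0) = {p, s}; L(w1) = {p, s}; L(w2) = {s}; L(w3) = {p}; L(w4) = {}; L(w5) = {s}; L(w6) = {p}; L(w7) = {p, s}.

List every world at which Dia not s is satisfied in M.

Recall that Dia ψ holds at a world iff ψ holds at some accessible world.
Let φ = Dia not s. Evaluate φ at each world:
  w0 (successors {w0}): φ is false.
  w1 (successors {w1, w2, w6}): φ is true.
  w2 (successors {w2, w4, w7}): φ is true.
  w3 (successors {w0, w1, w3, w4}): φ is true.
  w4 (successors {w4}): φ is true.
  w5 (successors {w4, w5}): φ is true.
  w6 (successors {w0, w6, w7}): φ is true.
  w7 (successors {w0, w3, w4, w7}): φ is true.
For instance, at w1:
  At w1: Dia not s requires not s at some successor in {w1, w2, w6}.
    not s holds at w6, so Dia not s is true at w1.
Satisfying worlds: {w1, w2, w3, w4, w5, w6, w7}

w1, w2, w3, w4, w5, w6, w7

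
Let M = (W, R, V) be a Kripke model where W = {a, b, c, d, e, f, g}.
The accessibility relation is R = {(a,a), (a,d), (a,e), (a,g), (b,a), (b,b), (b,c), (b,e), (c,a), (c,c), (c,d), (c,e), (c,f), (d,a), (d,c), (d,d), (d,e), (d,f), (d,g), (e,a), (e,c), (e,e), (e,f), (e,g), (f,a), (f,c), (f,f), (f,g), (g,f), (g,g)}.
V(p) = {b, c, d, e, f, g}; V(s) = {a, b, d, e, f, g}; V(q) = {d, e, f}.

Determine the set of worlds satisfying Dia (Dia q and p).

Let φ = Dia (Dia q and p). Evaluate φ at each world:
  a (successors {a, d, e, g}): φ is true.
  b (successors {a, b, c, e}): φ is true.
  c (successors {a, c, d, e, f}): φ is true.
  d (successors {a, c, d, e, f, g}): φ is true.
  e (successors {a, c, e, f, g}): φ is true.
  f (successors {a, c, f, g}): φ is true.
  g (successors {f, g}): φ is true.
For instance, at g:
  At g: Dia (Dia q and p) requires Dia q and p at some successor in {f, g}.
    Dia q and p holds at f, so Dia (Dia q and p) is true at g.
      At f: Dia q is true, p is true, so Dia q and p is true.
Satisfying worlds: {a, b, c, d, e, f, g}

a, b, c, d, e, f, g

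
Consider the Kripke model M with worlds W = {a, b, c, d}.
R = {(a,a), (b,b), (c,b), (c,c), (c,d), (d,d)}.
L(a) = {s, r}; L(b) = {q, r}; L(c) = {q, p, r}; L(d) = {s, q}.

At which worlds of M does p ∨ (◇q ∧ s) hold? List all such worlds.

c, d

Let φ = p ∨ (◇q ∧ s). Evaluate φ at each world:
  a (successors {a}): φ is false.
  b (successors {b}): φ is false.
  c (successors {b, c, d}): φ is true.
  d (successors {d}): φ is true.
For instance, at b:
  At b: p is false, ◇q ∧ s is false, so p ∨ (◇q ∧ s) is false.
    At b: ◇q is true, s is false, so ◇q ∧ s is false.
      At b: ◇q requires q at some successor in {b}.
        q holds at b, so ◇q is true at b.
Satisfying worlds: {c, d}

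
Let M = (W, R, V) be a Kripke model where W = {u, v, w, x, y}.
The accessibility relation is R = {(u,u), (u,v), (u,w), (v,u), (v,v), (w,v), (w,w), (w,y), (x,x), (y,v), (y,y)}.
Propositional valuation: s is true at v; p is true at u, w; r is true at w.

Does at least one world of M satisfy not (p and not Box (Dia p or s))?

Yes

Let φ = not (p and not Box (Dia p or s)). Evaluate φ at each world:
  u (successors {u, v, w}): φ is true.
  v (successors {u, v}): φ is true.
  w (successors {v, w, y}): φ is false.
  x (successors {x}): φ is true.
  y (successors {v, y}): φ is true.
Detail at u (witness):
  At u: p and not Box (Dia p or s) is false, so not (p and not Box (Dia p or s)) is true.
    At u: p is true, not Box (Dia p or s) is false, so p and not Box (Dia p or s) is false.
      At u: Box (Dia p or s) is true, so not Box (Dia p or s) is false.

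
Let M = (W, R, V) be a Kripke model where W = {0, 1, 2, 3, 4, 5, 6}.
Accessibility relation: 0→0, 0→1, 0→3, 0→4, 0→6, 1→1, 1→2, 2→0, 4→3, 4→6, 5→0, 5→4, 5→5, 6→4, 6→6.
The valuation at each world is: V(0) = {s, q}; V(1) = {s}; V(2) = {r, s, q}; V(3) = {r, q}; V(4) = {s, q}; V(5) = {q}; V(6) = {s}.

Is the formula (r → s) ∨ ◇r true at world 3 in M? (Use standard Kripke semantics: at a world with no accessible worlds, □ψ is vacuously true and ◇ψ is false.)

At 3: r → s is false, ◇r is false, so (r → s) ∨ ◇r is false.
  At 3: no accessible worlds, so ◇r is false.

No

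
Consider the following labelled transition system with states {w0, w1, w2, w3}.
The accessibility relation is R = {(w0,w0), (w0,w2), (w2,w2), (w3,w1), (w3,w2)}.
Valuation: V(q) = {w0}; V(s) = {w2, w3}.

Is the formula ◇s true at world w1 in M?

No

Recall that ◇ψ holds at a world iff ψ holds at some accessible world.
At w1: no accessible worlds, so ◇s is false.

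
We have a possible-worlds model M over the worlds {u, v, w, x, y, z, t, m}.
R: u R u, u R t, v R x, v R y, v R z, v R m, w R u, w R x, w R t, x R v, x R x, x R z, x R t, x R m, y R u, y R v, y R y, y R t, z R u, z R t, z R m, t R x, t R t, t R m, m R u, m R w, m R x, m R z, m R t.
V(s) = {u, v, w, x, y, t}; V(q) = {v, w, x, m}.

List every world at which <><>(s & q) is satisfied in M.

u, v, w, x, y, z, t, m

Let φ = <><>(s & q). Evaluate φ at each world:
  u (successors {u, t}): φ is true.
  v (successors {x, y, z, m}): φ is true.
  w (successors {u, x, t}): φ is true.
  x (successors {v, x, z, t, m}): φ is true.
  y (successors {u, v, y, t}): φ is true.
  z (successors {u, t, m}): φ is true.
  t (successors {x, t, m}): φ is true.
  m (successors {u, w, x, z, t}): φ is true.
For instance, at w:
  At w: <><>(s & q) requires <>(s & q) at some successor in {u, x, t}.
    <>(s & q) holds at x, so <><>(s & q) is true at w.
      At x: <>(s & q) requires s & q at some successor in {v, x, z, t, m}.
        s & q holds at v, so <>(s & q) is true at x.
Satisfying worlds: {u, v, w, x, y, z, t, m}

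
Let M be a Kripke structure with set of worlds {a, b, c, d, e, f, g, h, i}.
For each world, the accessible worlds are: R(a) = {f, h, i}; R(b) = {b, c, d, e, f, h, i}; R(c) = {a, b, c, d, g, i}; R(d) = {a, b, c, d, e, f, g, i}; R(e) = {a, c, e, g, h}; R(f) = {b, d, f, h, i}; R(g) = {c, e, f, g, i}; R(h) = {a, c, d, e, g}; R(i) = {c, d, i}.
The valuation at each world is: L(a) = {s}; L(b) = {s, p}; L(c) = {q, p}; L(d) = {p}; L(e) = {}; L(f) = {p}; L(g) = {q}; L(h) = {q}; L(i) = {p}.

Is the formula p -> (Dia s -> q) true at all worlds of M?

No

Let φ = p -> (Dia s -> q). Evaluate φ at each world:
  a (successors {f, h, i}): φ is true.
  b (successors {b, c, d, e, f, h, i}): φ is false.
  c (successors {a, b, c, d, g, i}): φ is true.
  d (successors {a, b, c, d, e, f, g, i}): φ is false.
  e (successors {a, c, e, g, h}): φ is true.
  f (successors {b, d, f, h, i}): φ is false.
  g (successors {c, e, f, g, i}): φ is true.
  h (successors {a, c, d, e, g}): φ is true.
  i (successors {c, d, i}): φ is true.
Detail at b (counterexample):
  At b: p is true, Dia s -> q is false, so p -> (Dia s -> q) is false.
    At b: Dia s is true, q is false, so Dia s -> q is false.
      At b: Dia s requires s at some successor in {b, c, d, e, f, h, i}.
        s holds at b, so Dia s is true at b.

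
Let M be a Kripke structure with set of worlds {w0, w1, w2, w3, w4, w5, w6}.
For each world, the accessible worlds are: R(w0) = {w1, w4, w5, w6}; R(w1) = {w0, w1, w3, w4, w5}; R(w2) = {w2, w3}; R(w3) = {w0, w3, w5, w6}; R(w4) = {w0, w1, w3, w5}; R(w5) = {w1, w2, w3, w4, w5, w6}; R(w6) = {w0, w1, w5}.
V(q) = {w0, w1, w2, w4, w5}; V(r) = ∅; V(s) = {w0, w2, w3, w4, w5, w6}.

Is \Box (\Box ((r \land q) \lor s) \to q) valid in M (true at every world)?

No

Recall that \Box ψ holds at a world iff ψ holds at every accessible world, and \Diamond ψ holds iff ψ holds at some accessible world.
Let φ = \Box (\Box ((r \land q) \lor s) \to q). Evaluate φ at each world:
  w0 (successors {w1, w4, w5, w6}): φ is true.
  w1 (successors {w0, w1, w3, w4, w5}): φ is false.
  w2 (successors {w2, w3}): φ is false.
  w3 (successors {w0, w3, w5, w6}): φ is false.
  w4 (successors {w0, w1, w3, w5}): φ is false.
  w5 (successors {w1, w2, w3, w4, w5, w6}): φ is false.
  w6 (successors {w0, w1, w5}): φ is true.
Detail at w1 (counterexample):
  At w1: \Box (\Box ((r \land q) \lor s) \to q) requires \Box ((r \land q) \lor s) \to q at every successor {w0, w1, w3, w4, w5}.
    \Box ((r \land q) \lor s) \to q fails at w3, so \Box (\Box ((r \land q) \lor s) \to q) is false at w1.
      At w3: \Box ((r \land q) \lor s) is true, q is false, so \Box ((r \land q) \lor s) \to q is false.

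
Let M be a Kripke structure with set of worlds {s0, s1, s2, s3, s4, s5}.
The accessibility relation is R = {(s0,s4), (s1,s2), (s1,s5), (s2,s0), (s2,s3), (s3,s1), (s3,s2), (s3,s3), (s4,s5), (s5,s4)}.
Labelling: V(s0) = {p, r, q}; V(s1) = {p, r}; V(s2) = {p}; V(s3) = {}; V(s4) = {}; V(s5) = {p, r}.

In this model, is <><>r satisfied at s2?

Yes

At s2: <><>r requires <>r at some successor in {s0, s3}.
  <>r holds at s3, so <><>r is true at s2.
    At s3: <>r requires r at some successor in {s1, s2, s3}.
      r holds at s1, so <>r is true at s3.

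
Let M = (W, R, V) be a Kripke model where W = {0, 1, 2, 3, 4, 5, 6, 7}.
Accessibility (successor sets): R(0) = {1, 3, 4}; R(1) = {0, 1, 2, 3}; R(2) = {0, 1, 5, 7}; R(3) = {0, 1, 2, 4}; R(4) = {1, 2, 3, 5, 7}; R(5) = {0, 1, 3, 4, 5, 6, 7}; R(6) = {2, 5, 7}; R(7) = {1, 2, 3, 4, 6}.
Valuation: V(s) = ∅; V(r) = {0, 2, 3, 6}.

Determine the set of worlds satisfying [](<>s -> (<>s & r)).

Recall that []ψ holds at a world iff ψ holds at every accessible world, and <>ψ holds iff ψ holds at some accessible world.
Let φ = [](<>s -> (<>s & r)). Evaluate φ at each world:
  0 (successors {1, 3, 4}): φ is true.
  1 (successors {0, 1, 2, 3}): φ is true.
  2 (successors {0, 1, 5, 7}): φ is true.
  3 (successors {0, 1, 2, 4}): φ is true.
  4 (successors {1, 2, 3, 5, 7}): φ is true.
  5 (successors {0, 1, 3, 4, 5, 6, 7}): φ is true.
  6 (successors {2, 5, 7}): φ is true.
  7 (successors {1, 2, 3, 4, 6}): φ is true.
For instance, at 3:
  At 3: [](<>s -> (<>s & r)) requires <>s -> (<>s & r) at every successor {0, 1, 2, 4}.
    At 0: <>s -> (<>s & r) is true.
    At 1: <>s -> (<>s & r) is true.
    At 2: <>s -> (<>s & r) is true.
    At 4: <>s -> (<>s & r) is true.
  So [](<>s -> (<>s & r)) is true at 3.
Satisfying worlds: {0, 1, 2, 3, 4, 5, 6, 7}

0, 1, 2, 3, 4, 5, 6, 7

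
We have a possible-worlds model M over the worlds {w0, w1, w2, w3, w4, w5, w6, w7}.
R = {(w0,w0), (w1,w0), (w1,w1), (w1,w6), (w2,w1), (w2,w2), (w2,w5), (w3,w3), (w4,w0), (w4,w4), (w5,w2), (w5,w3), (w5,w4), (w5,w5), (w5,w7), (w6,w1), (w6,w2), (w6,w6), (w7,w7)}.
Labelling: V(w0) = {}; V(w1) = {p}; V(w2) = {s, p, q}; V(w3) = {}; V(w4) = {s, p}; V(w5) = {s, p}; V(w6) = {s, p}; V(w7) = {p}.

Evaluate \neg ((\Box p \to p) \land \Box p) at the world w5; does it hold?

At w5: (\Box p \to p) \land \Box p is false, so \neg ((\Box p \to p) \land \Box p) is true.
  At w5: \Box p \to p is true, \Box p is false, so (\Box p \to p) \land \Box p is false.
    At w5: \Box p is false, p is true, so \Box p \to p is true.
      At w5: \Box p requires p at every successor {w2, w3, w4, w5, w7}.
        p fails at w3, so \Box p is false at w5.
    At w5: \Box p requires p at every successor {w2, w3, w4, w5, w7}.
      p fails at w3, so \Box p is false at w5.

Yes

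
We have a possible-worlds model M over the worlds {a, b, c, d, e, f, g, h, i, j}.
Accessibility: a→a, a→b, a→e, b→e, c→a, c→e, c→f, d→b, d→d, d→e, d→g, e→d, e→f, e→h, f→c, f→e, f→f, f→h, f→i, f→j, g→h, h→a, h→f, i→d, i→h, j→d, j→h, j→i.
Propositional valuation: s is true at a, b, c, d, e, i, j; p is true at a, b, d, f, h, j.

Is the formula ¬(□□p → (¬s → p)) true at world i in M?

Recall that □ψ holds at a world iff ψ holds at every accessible world, and ◇ψ holds iff ψ holds at some accessible world.
At i: □□p → (¬s → p) is true, so ¬(□□p → (¬s → p)) is false.
  At i: □□p is false, ¬s → p is true, so □□p → (¬s → p) is true.
    At i: □□p requires □p at every successor {d, h}.
      □p fails at d, so □□p is false at i.

No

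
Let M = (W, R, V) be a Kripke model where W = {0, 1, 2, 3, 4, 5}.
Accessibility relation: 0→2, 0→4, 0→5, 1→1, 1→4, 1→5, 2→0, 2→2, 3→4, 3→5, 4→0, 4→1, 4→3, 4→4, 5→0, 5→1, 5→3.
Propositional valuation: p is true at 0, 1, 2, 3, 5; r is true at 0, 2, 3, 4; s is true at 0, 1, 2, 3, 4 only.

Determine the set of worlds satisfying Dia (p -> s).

Let φ = Dia (p -> s). Evaluate φ at each world:
  0 (successors {2, 4, 5}): φ is true.
  1 (successors {1, 4, 5}): φ is true.
  2 (successors {0, 2}): φ is true.
  3 (successors {4, 5}): φ is true.
  4 (successors {0, 1, 3, 4}): φ is true.
  5 (successors {0, 1, 3}): φ is true.
For instance, at 2:
  At 2: Dia (p -> s) requires p -> s at some successor in {0, 2}.
    p -> s holds at 0, so Dia (p -> s) is true at 2.
Satisfying worlds: {0, 1, 2, 3, 4, 5}

0, 1, 2, 3, 4, 5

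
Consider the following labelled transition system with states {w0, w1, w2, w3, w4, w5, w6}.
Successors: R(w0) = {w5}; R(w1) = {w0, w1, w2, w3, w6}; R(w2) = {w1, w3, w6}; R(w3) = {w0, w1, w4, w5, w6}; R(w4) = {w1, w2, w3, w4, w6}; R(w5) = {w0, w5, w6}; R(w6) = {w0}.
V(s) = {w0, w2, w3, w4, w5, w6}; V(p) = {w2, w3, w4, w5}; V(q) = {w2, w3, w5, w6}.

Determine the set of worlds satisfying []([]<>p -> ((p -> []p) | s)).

Let φ = []([]<>p -> ((p -> []p) | s)). Evaluate φ at each world:
  w0 (successors {w5}): φ is true.
  w1 (successors {w0, w1, w2, w3, w6}): φ is true.
  w2 (successors {w1, w3, w6}): φ is true.
  w3 (successors {w0, w1, w4, w5, w6}): φ is true.
  w4 (successors {w1, w2, w3, w4, w6}): φ is true.
  w5 (successors {w0, w5, w6}): φ is true.
  w6 (successors {w0}): φ is true.
For instance, at w3:
  At w3: []([]<>p -> ((p -> []p) | s)) requires []<>p -> ((p -> []p) | s) at every successor {w0, w1, w4, w5, w6}.
    At w0: []<>p -> ((p -> []p) | s) is true.
    At w1: []<>p -> ((p -> []p) | s) is true.
    At w4: []<>p -> ((p -> []p) | s) is true.
    At w5: []<>p -> ((p -> []p) | s) is true.
    At w6: []<>p -> ((p -> []p) | s) is true.
  So []([]<>p -> ((p -> []p) | s)) is true at w3.
Satisfying worlds: {w0, w1, w2, w3, w4, w5, w6}

w0, w1, w2, w3, w4, w5, w6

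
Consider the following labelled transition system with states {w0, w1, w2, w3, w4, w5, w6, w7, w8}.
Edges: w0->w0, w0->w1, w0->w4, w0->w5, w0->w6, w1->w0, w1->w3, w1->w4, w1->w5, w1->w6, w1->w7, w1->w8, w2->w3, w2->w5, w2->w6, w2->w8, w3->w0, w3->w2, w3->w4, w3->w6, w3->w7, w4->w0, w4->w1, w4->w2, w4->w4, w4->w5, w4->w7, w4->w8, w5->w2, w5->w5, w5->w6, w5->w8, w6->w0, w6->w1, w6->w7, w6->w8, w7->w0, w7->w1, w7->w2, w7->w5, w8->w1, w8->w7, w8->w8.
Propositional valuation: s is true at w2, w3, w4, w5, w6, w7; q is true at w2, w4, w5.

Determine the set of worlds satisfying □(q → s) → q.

w2, w4, w5

Let φ = □(q → s) → q. Evaluate φ at each world:
  w0 (successors {w0, w1, w4, w5, w6}): φ is false.
  w1 (successors {w0, w3, w4, w5, w6, w7, w8}): φ is false.
  w2 (successors {w3, w5, w6, w8}): φ is true.
  w3 (successors {w0, w2, w4, w6, w7}): φ is false.
  w4 (successors {w0, w1, w2, w4, w5, w7, w8}): φ is true.
  w5 (successors {w2, w5, w6, w8}): φ is true.
  w6 (successors {w0, w1, w7, w8}): φ is false.
  w7 (successors {w0, w1, w2, w5}): φ is false.
  w8 (successors {w1, w7, w8}): φ is false.
For instance, at w8:
  At w8: □(q → s) is true, q is false, so □(q → s) → q is false.
    At w8: □(q → s) requires q → s at every successor {w1, w7, w8}.
      At w1: q → s is true.
      At w7: q → s is true.
      At w8: q → s is true.
    So □(q → s) is true at w8.
Satisfying worlds: {w2, w4, w5}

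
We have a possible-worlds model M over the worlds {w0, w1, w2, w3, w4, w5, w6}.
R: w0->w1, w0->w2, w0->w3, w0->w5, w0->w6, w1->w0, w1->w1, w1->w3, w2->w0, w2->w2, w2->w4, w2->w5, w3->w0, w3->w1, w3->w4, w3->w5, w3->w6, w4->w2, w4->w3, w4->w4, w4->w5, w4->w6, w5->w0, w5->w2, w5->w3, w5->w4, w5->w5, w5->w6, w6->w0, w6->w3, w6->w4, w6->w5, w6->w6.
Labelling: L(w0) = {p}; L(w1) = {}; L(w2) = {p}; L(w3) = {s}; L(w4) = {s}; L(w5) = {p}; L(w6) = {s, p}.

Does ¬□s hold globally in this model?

Let φ = ¬□s. Evaluate φ at each world:
  w0 (successors {w1, w2, w3, w5, w6}): φ is true.
  w1 (successors {w0, w1, w3}): φ is true.
  w2 (successors {w0, w2, w4, w5}): φ is true.
  w3 (successors {w0, w1, w4, w5, w6}): φ is true.
  w4 (successors {w2, w3, w4, w5, w6}): φ is true.
  w5 (successors {w0, w2, w3, w4, w5, w6}): φ is true.
  w6 (successors {w0, w3, w4, w5, w6}): φ is true.
For instance, at w1:
  At w1: □s is false, so ¬□s is true.
    At w1: □s requires s at every successor {w0, w1, w3}.
      s fails at w0, so □s is false at w1.

Yes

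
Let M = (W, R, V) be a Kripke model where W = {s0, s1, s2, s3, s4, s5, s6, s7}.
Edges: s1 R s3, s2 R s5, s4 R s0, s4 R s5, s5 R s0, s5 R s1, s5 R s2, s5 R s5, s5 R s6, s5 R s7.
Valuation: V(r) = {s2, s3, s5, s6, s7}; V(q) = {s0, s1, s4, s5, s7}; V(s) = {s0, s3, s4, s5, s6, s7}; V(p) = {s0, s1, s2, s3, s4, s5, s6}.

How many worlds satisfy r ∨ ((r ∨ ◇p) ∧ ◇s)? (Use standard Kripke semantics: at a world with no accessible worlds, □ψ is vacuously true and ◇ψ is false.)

Let φ = r ∨ ((r ∨ ◇p) ∧ ◇s). Evaluate φ at each world:
  s0 (successors ∅): φ is false.
  s1 (successors {s3}): φ is true.
  s2 (successors {s5}): φ is true.
  s3 (successors ∅): φ is true.
  s4 (successors {s0, s5}): φ is true.
  s5 (successors {s0, s1, s2, s5, s6, s7}): φ is true.
  s6 (successors ∅): φ is true.
  s7 (successors ∅): φ is true.
For instance, at s2:
  At s2: r is true, (r ∨ ◇p) ∧ ◇s is true, so r ∨ ((r ∨ ◇p) ∧ ◇s) is true.
    At s2: r ∨ ◇p is true, ◇s is true, so (r ∨ ◇p) ∧ ◇s is true.
      At s2: r is true, ◇p is true, so r ∨ ◇p is true.
      At s2: ◇s requires s at some successor in {s5}.
        s holds at s5, so ◇s is true at s2.
Satisfying worlds: {s1, s2, s3, s4, s5, s6, s7}

7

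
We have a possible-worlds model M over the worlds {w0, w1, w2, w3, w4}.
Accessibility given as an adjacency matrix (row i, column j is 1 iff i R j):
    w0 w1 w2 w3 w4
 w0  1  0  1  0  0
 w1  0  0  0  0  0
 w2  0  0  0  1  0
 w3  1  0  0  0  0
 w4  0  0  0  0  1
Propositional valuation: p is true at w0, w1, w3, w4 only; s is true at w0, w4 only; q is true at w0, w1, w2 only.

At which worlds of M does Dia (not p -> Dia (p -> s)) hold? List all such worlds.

w0, w2, w3, w4

Let φ = Dia (not p -> Dia (p -> s)). Evaluate φ at each world:
  w0 (successors {w0, w2}): φ is true.
  w1 (successors ∅): φ is false.
  w2 (successors {w3}): φ is true.
  w3 (successors {w0}): φ is true.
  w4 (successors {w4}): φ is true.
For instance, at w0:
  At w0: Dia (not p -> Dia (p -> s)) requires not p -> Dia (p -> s) at some successor in {w0, w2}.
    not p -> Dia (p -> s) holds at w0, so Dia (not p -> Dia (p -> s)) is true at w0.
      At w0: not p is false, Dia (p -> s) is true, so not p -> Dia (p -> s) is true.
Satisfying worlds: {w0, w2, w3, w4}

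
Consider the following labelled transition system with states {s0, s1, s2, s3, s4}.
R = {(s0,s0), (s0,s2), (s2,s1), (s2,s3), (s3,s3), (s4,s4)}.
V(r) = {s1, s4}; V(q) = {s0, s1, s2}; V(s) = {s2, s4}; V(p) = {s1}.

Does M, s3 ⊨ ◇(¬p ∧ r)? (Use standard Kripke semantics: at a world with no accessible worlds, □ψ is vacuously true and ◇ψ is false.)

No

Recall that ◇ψ holds at a world iff ψ holds at some accessible world.
At s3: ◇(¬p ∧ r) requires ¬p ∧ r at some successor in {s3}.
  At s3: ¬p ∧ r is false.
So ◇(¬p ∧ r) is false at s3.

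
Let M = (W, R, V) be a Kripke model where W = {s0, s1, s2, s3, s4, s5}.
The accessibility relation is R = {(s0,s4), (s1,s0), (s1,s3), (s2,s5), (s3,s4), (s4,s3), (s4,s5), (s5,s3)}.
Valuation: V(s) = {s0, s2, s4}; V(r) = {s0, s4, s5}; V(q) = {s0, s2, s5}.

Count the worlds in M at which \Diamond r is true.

5

Let φ = \Diamond r. Evaluate φ at each world:
  s0 (successors {s4}): φ is true.
  s1 (successors {s0, s3}): φ is true.
  s2 (successors {s5}): φ is true.
  s3 (successors {s4}): φ is true.
  s4 (successors {s3, s5}): φ is true.
  s5 (successors {s3}): φ is false.
For instance, at s1:
  At s1: \Diamond r requires r at some successor in {s0, s3}.
    r holds at s0, so \Diamond r is true at s1.
Satisfying worlds: {s0, s1, s2, s3, s4}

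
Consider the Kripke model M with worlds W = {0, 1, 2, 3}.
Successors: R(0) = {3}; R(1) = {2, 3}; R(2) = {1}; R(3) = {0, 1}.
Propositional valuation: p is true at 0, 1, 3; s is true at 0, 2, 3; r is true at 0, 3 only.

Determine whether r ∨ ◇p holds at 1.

Yes

Recall that ◇ψ holds at a world iff ψ holds at some accessible world.
At 1: r is false, ◇p is true, so r ∨ ◇p is true.
  At 1: ◇p requires p at some successor in {2, 3}.
    p holds at 3, so ◇p is true at 1.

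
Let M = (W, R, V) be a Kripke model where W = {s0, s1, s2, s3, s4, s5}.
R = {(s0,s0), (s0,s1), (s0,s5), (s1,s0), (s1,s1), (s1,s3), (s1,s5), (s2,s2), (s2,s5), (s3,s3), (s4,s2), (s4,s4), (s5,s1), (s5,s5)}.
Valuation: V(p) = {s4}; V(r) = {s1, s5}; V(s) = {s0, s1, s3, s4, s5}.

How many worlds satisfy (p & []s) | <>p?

Let φ = (p & []s) | <>p. Evaluate φ at each world:
  s0 (successors {s0, s1, s5}): φ is false.
  s1 (successors {s0, s1, s3, s5}): φ is false.
  s2 (successors {s2, s5}): φ is false.
  s3 (successors {s3}): φ is false.
  s4 (successors {s2, s4}): φ is true.
  s5 (successors {s1, s5}): φ is false.
For instance, at s5:
  At s5: p & []s is false, <>p is false, so (p & []s) | <>p is false.
    At s5: p is false, []s is true, so p & []s is false.
      At s5: []s requires s at every successor {s1, s5}.
        At s1: s is true.
        At s5: s is true.
      So []s is true at s5.
    At s5: <>p requires p at some successor in {s1, s5}.
      At s1: p is false.
      At s5: p is false.
    So <>p is false at s5.
Satisfying worlds: {s4}

1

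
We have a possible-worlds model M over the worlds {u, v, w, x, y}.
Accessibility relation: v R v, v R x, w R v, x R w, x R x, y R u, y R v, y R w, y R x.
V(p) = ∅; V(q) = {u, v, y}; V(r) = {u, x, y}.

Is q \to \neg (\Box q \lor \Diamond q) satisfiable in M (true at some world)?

Let φ = q \to \neg (\Box q \lor \Diamond q). Evaluate φ at each world:
  u (successors ∅): φ is false.
  v (successors {v, x}): φ is false.
  w (successors {v}): φ is true.
  x (successors {w, x}): φ is true.
  y (successors {u, v, w, x}): φ is false.
Detail at w (witness):
  At w: q is false, \neg (\Box q \lor \Diamond q) is false, so q \to \neg (\Box q \lor \Diamond q) is true.
    At w: \Box q \lor \Diamond q is true, so \neg (\Box q \lor \Diamond q) is false.
      At w: \Box q is true, \Diamond q is true, so \Box q \lor \Diamond q is true.

Yes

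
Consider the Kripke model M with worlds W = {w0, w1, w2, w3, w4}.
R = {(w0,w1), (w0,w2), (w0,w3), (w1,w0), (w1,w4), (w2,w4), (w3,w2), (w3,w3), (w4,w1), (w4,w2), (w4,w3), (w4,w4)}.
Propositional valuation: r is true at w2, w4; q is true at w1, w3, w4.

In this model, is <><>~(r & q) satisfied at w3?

At w3: <><>~(r & q) requires <>~(r & q) at some successor in {w2, w3}.
  <>~(r & q) holds at w3, so <><>~(r & q) is true at w3.
    At w3: <>~(r & q) requires ~(r & q) at some successor in {w2, w3}.
      ~(r & q) holds at w2, so <>~(r & q) is true at w3.

Yes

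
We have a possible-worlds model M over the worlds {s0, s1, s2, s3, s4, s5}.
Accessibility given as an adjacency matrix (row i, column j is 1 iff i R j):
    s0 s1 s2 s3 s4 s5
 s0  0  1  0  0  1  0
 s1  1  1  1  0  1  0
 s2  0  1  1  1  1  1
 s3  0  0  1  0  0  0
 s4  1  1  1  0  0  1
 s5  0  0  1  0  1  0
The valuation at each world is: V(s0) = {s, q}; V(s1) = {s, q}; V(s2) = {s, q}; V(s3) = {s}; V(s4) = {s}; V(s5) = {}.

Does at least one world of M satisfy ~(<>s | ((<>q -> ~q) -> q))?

Let φ = ~(<>s | ((<>q -> ~q) -> q)). Evaluate φ at each world:
  s0 (successors {s1, s4}): φ is false.
  s1 (successors {s0, s1, s2, s4}): φ is false.
  s2 (successors {s1, s2, s3, s4, s5}): φ is false.
  s3 (successors {s2}): φ is false.
  s4 (successors {s0, s1, s2, s5}): φ is false.
  s5 (successors {s2, s4}): φ is false.
For instance, at s5:
  At s5: <>s | ((<>q -> ~q) -> q) is true, so ~(<>s | ((<>q -> ~q) -> q)) is false.
    At s5: <>s is true, (<>q -> ~q) -> q is false, so <>s | ((<>q -> ~q) -> q) is true.
      At s5: <>s requires s at some successor in {s2, s4}.
        s holds at s2, so <>s is true at s5.
      At s5: <>q -> ~q is true, q is false, so (<>q -> ~q) -> q is false.

No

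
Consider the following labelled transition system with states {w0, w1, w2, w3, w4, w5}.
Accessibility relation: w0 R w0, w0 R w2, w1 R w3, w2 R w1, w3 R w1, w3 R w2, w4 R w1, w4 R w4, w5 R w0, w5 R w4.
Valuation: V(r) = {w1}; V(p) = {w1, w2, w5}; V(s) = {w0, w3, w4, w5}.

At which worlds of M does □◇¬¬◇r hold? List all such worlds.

Let φ = □◇¬¬◇r. Evaluate φ at each world:
  w0 (successors {w0, w2}): φ is false.
  w1 (successors {w3}): φ is true.
  w2 (successors {w1}): φ is true.
  w3 (successors {w1, w2}): φ is false.
  w4 (successors {w1, w4}): φ is true.
  w5 (successors {w0, w4}): φ is true.
For instance, at w1:
  At w1: □◇¬¬◇r requires ◇¬¬◇r at every successor {w3}.
      At w3: ◇¬¬◇r requires ¬¬◇r at some successor in {w1, w2}.
        ¬¬◇r holds at w2, so ◇¬¬◇r is true at w3.
  So □◇¬¬◇r is true at w1.
Satisfying worlds: {w1, w2, w4, w5}

w1, w2, w4, w5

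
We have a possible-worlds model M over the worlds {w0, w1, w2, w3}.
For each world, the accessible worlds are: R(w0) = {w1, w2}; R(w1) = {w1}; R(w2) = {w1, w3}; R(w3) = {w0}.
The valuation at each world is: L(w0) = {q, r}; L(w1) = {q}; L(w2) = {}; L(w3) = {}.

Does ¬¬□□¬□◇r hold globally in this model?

Recall that □ψ holds at a world iff ψ holds at every accessible world, and ◇ψ holds iff ψ holds at some accessible world.
Let φ = ¬¬□□¬□◇r. Evaluate φ at each world:
  w0 (successors {w1, w2}): φ is true.
  w1 (successors {w1}): φ is true.
  w2 (successors {w1, w3}): φ is true.
  w3 (successors {w0}): φ is true.
For instance, at w0:
  At w0: ¬□□¬□◇r is false, so ¬¬□□¬□◇r is true.
    At w0: □□¬□◇r is true, so ¬□□¬□◇r is false.
      At w0: □□¬□◇r requires □¬□◇r at every successor {w1, w2}.
        At w1: □¬□◇r is true.
        At w2: □¬□◇r is true.
      So □□¬□◇r is true at w0.

Yes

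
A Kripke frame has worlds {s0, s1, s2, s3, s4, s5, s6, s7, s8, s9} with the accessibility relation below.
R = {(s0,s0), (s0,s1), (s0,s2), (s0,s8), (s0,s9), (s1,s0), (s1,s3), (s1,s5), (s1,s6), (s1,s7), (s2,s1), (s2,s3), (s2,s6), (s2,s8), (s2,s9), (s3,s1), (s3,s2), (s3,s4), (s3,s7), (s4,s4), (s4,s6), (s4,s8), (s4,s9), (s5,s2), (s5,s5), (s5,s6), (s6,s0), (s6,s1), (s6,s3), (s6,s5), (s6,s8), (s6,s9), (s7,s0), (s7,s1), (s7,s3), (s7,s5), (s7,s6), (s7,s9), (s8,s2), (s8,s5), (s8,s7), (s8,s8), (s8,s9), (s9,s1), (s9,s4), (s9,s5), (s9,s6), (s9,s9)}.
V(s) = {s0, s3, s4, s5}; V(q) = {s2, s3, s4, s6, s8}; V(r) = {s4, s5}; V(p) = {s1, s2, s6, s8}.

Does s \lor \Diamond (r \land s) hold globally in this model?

Recall that \Diamond ψ holds at a world iff ψ holds at some accessible world.
Let φ = s \lor \Diamond (r \land s). Evaluate φ at each world:
  s0 (successors {s0, s1, s2, s8, s9}): φ is true.
  s1 (successors {s0, s3, s5, s6, s7}): φ is true.
  s2 (successors {s1, s3, s6, s8, s9}): φ is false.
  s3 (successors {s1, s2, s4, s7}): φ is true.
  s4 (successors {s4, s6, s8, s9}): φ is true.
  s5 (successors {s2, s5, s6}): φ is true.
  s6 (successors {s0, s1, s3, s5, s8, s9}): φ is true.
  s7 (successors {s0, s1, s3, s5, s6, s9}): φ is true.
  s8 (successors {s2, s5, s7, s8, s9}): φ is true.
  s9 (successors {s1, s4, s5, s6, s9}): φ is true.
Detail at s2 (counterexample):
  At s2: s is false, \Diamond (r \land s) is false, so s \lor \Diamond (r \land s) is false.
    At s2: \Diamond (r \land s) requires r \land s at some successor in {s1, s3, s6, s8, s9}.
      At s1: r \land s is false.
      At s3: r \land s is false.
      At s6: r \land s is false.
      At s8: r \land s is false.
      At s9: r \land s is false.
    So \Diamond (r \land s) is false at s2.

No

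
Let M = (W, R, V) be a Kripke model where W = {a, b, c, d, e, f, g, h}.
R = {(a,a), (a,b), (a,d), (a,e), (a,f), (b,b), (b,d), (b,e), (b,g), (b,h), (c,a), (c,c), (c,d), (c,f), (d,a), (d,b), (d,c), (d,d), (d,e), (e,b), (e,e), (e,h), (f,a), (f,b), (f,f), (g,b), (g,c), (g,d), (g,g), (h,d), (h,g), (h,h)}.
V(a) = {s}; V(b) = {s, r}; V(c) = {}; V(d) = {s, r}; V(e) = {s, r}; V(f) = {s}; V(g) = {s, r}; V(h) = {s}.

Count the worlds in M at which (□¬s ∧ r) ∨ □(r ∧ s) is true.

0

Let φ = (□¬s ∧ r) ∨ □(r ∧ s). Evaluate φ at each world:
  a (successors {a, b, d, e, f}): φ is false.
  b (successors {b, d, e, g, h}): φ is false.
  c (successors {a, c, d, f}): φ is false.
  d (successors {a, b, c, d, e}): φ is false.
  e (successors {b, e, h}): φ is false.
  f (successors {a, b, f}): φ is false.
  g (successors {b, c, d, g}): φ is false.
  h (successors {d, g, h}): φ is false.
For instance, at g:
  At g: □¬s ∧ r is false, □(r ∧ s) is false, so (□¬s ∧ r) ∨ □(r ∧ s) is false.
    At g: □¬s is false, r is true, so □¬s ∧ r is false.
      At g: □¬s requires ¬s at every successor {b, c, d, g}.
        ¬s fails at b, so □¬s is false at g.
    At g: □(r ∧ s) requires r ∧ s at every successor {b, c, d, g}.
      r ∧ s fails at c, so □(r ∧ s) is false at g.
Satisfying worlds: none.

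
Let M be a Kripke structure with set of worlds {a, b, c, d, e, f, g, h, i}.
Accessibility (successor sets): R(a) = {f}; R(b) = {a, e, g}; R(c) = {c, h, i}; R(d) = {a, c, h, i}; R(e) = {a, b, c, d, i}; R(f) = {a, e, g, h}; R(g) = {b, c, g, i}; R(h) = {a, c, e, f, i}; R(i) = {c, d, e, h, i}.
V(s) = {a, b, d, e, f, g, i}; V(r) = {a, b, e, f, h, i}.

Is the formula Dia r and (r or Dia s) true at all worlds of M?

Yes

Let φ = Dia r and (r or Dia s). Evaluate φ at each world:
  a (successors {f}): φ is true.
  b (successors {a, e, g}): φ is true.
  c (successors {c, h, i}): φ is true.
  d (successors {a, c, h, i}): φ is true.
  e (successors {a, b, c, d, i}): φ is true.
  f (successors {a, e, g, h}): φ is true.
  g (successors {b, c, g, i}): φ is true.
  h (successors {a, c, e, f, i}): φ is true.
  i (successors {c, d, e, h, i}): φ is true.
For instance, at a:
  At a: Dia r is true, r or Dia s is true, so Dia r and (r or Dia s) is true.
    At a: Dia r requires r at some successor in {f}.
      r holds at f, so Dia r is true at a.
    At a: r is true, Dia s is true, so r or Dia s is true.
      At a: Dia s requires s at some successor in {f}.
        s holds at f, so Dia s is true at a.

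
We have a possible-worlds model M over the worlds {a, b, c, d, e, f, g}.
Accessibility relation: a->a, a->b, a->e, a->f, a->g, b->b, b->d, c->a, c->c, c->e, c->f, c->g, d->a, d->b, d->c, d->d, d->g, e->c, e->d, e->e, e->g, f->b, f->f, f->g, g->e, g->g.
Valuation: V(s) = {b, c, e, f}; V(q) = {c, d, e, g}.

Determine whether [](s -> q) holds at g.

Yes

Recall that []ψ holds at a world iff ψ holds at every accessible world, and <>ψ holds iff ψ holds at some accessible world.
At g: [](s -> q) requires s -> q at every successor {e, g}.
  At e: s -> q is true.
  At g: s -> q is true.
So [](s -> q) is true at g.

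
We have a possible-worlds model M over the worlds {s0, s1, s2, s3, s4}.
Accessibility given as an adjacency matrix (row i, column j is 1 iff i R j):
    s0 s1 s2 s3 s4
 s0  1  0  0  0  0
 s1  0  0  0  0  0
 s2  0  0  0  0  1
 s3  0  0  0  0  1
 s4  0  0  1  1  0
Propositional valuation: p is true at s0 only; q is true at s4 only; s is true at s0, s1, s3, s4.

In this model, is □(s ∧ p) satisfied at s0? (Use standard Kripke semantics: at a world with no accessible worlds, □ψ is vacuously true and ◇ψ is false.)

At s0: □(s ∧ p) requires s ∧ p at every successor {s0}.
  At s0: s ∧ p is true.
So □(s ∧ p) is true at s0.

Yes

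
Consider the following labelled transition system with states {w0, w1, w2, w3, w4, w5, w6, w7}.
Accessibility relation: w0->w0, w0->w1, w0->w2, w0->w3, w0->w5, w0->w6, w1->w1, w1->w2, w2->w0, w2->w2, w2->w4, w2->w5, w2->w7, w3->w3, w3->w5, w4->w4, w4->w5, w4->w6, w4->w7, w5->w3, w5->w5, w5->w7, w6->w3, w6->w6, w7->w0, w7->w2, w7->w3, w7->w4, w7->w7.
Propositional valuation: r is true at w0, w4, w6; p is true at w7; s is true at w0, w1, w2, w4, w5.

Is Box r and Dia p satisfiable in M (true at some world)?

Let φ = Box r and Dia p. Evaluate φ at each world:
  w0 (successors {w0, w1, w2, w3, w5, w6}): φ is false.
  w1 (successors {w1, w2}): φ is false.
  w2 (successors {w0, w2, w4, w5, w7}): φ is false.
  w3 (successors {w3, w5}): φ is false.
  w4 (successors {w4, w5, w6, w7}): φ is false.
  w5 (successors {w3, w5, w7}): φ is false.
  w6 (successors {w3, w6}): φ is false.
  w7 (successors {w0, w2, w3, w4, w7}): φ is false.
For instance, at w7:
  At w7: Box r is false, Dia p is true, so Box r and Dia p is false.
    At w7: Box r requires r at every successor {w0, w2, w3, w4, w7}.
      r fails at w2, so Box r is false at w7.
    At w7: Dia p requires p at some successor in {w0, w2, w3, w4, w7}.
      p holds at w7, so Dia p is true at w7.

No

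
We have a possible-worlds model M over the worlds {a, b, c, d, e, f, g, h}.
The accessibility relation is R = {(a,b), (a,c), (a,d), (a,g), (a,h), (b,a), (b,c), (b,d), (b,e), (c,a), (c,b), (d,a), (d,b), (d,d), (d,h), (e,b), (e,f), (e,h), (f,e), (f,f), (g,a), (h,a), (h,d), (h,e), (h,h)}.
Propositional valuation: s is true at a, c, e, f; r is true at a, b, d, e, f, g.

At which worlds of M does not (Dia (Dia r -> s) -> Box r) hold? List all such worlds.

a, b, d, e, h

Let φ = not (Dia (Dia r -> s) -> Box r). Evaluate φ at each world:
  a (successors {b, c, d, g, h}): φ is true.
  b (successors {a, c, d, e}): φ is true.
  c (successors {a, b}): φ is false.
  d (successors {a, b, d, h}): φ is true.
  e (successors {b, f, h}): φ is true.
  f (successors {e, f}): φ is false.
  g (successors {a}): φ is false.
  h (successors {a, d, e, h}): φ is true.
For instance, at a:
  At a: Dia (Dia r -> s) -> Box r is false, so not (Dia (Dia r -> s) -> Box r) is true.
    At a: Dia (Dia r -> s) is true, Box r is false, so Dia (Dia r -> s) -> Box r is false.
      At a: Dia (Dia r -> s) requires Dia r -> s at some successor in {b, c, d, g, h}.
        Dia r -> s holds at c, so Dia (Dia r -> s) is true at a.
      At a: Box r requires r at every successor {b, c, d, g, h}.
        r fails at c, so Box r is false at a.
Satisfying worlds: {a, b, d, e, h}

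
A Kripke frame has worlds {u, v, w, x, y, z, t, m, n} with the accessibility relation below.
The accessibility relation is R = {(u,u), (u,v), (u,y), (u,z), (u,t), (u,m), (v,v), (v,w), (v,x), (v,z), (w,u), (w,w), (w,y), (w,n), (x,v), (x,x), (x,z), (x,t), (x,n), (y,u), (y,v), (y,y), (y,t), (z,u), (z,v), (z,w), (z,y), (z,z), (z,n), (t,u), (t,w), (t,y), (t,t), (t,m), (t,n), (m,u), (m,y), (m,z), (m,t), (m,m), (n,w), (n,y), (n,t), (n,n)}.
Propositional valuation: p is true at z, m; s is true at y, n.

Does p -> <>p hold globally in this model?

Yes

Let φ = p -> <>p. Evaluate φ at each world:
  u (successors {u, v, y, z, t, m}): φ is true.
  v (successors {v, w, x, z}): φ is true.
  w (successors {u, w, y, n}): φ is true.
  x (successors {v, x, z, t, n}): φ is true.
  y (successors {u, v, y, t}): φ is true.
  z (successors {u, v, w, y, z, n}): φ is true.
  t (successors {u, w, y, t, m, n}): φ is true.
  m (successors {u, y, z, t, m}): φ is true.
  n (successors {w, y, t, n}): φ is true.
For instance, at y:
  At y: p is false, <>p is false, so p -> <>p is true.
    At y: <>p requires p at some successor in {u, v, y, t}.
      At u: p is false.
      At v: p is false.
      At y: p is false.
      At t: p is false.
    So <>p is false at y.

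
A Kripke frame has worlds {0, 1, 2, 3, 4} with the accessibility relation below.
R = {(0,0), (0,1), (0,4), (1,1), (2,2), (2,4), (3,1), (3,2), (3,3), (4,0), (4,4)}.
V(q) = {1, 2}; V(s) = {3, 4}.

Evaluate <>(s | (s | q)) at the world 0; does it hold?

Yes

At 0: <>(s | (s | q)) requires s | (s | q) at some successor in {0, 1, 4}.
  s | (s | q) holds at 1, so <>(s | (s | q)) is true at 0.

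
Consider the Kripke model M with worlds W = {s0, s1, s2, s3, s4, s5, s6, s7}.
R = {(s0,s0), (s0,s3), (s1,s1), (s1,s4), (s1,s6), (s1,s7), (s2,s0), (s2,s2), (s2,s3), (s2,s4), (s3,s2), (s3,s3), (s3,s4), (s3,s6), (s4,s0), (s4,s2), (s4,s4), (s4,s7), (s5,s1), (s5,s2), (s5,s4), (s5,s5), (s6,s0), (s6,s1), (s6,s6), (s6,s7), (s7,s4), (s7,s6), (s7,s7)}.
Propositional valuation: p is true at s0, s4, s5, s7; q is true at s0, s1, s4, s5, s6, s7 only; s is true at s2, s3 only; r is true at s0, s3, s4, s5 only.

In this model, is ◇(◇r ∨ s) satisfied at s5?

Yes

At s5: ◇(◇r ∨ s) requires ◇r ∨ s at some successor in {s1, s2, s4, s5}.
  ◇r ∨ s holds at s1, so ◇(◇r ∨ s) is true at s5.
    At s1: ◇r is true, s is false, so ◇r ∨ s is true.
      At s1: ◇r requires r at some successor in {s1, s4, s6, s7}.
        r holds at s4, so ◇r is true at s1.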